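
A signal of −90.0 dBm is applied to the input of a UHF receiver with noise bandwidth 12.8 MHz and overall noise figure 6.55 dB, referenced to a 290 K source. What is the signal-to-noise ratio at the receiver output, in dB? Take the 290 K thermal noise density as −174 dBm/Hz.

Noise floor: N = −174 + 10 log₁₀(B) + NF
10 log₁₀(1.28×10⁷) = 71.07 dB
N = −174 + 71.07 + 6.55 = −96.38 dBm
SNR = P_sig − N = −90.0 − (−96.38) = 6.38 dB → 6.4 dB

6.4 dB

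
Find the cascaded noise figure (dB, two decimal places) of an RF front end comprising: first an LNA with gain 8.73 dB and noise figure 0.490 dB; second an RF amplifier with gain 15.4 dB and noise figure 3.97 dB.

1.20 dB

Convert to linear (a loss of L dB is a gain of −L dB): F_i = 10^(NF_i/10), G_i = 10^(G_i,dB/10)
  Stage 1: F_1 = 10^(0.490/10) = 1.119, G_1 = 10^(8.73/10) = 7.464
  Stage 2: F_2 = 10^(3.97/10) = 2.495, G_2 = 10^(15.4/10) = 34.67
Friis cascade:
  F = 1.119 + (2.495 − 1)/7.464 = 1.320
NF = 10 log₁₀(1.320) = 1.20 dB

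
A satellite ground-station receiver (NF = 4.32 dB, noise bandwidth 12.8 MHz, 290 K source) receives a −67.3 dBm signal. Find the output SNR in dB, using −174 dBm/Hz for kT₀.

Noise floor: N = −174 + 10 log₁₀(B) + NF
10 log₁₀(1.28×10⁷) = 71.07 dB
N = −174 + 71.07 + 4.32 = −98.61 dBm
SNR = P_sig − N = −67.3 − (−98.61) = 31.31 dB → 31.3 dB

31.3 dB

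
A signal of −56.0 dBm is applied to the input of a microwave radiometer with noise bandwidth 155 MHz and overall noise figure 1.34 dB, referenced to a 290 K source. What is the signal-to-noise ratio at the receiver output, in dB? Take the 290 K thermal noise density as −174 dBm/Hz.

Noise floor: N = −174 + 10 log₁₀(B) + NF
10 log₁₀(1.55×10⁸) = 81.9 dB
N = −174 + 81.9 + 1.34 = −90.76 dBm
SNR = P_sig − N = −56.0 − (−90.76) = 34.76 dB → 34.8 dB

34.8 dB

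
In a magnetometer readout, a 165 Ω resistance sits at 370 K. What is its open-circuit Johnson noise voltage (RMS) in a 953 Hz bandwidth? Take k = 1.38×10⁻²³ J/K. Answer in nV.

V_n = √(4kTRB)
4kTRB = 4 × 1.38×10⁻²³ × 370 × 1.65×10² × 9.53×10² = 3.21×10⁻¹⁵ V²
V_n = √(3.21×10⁻¹⁵) = 5.67×10⁻⁸ V = 56.7 nV

56.7 nV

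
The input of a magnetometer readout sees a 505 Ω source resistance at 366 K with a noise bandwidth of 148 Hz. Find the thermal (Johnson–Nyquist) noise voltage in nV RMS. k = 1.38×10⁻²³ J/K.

38.9 nV

V_n = √(4kTRB)
4kTRB = 4 × 1.38×10⁻²³ × 366 × 5.05×10² × 1.48×10² = 1.51×10⁻¹⁵ V²
V_n = √(1.51×10⁻¹⁵) = 3.89×10⁻⁸ V = 38.9 nV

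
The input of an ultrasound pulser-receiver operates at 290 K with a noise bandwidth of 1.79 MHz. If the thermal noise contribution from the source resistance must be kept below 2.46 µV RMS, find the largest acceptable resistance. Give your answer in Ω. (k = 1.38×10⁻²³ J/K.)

Johnson–Nyquist: V_n = √(4kTRB) ⇒ R = V_n² / (4kTB)
4kTB = 4 × 1.38×10⁻²³ × 290 × 1.79×10⁶ = 2.87×10⁻¹⁴
R = (2.46×10⁻⁶)² / 2.87×10⁻¹⁴ = 2.11×10² Ω = 211 Ω

211 Ω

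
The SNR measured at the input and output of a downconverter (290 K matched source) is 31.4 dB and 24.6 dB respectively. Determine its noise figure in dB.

6.8 dB

NF (dB) = SNR_in(dB) − SNR_out(dB) when the source is at T₀
NF = 31.4 − 24.6 = 6.8 dB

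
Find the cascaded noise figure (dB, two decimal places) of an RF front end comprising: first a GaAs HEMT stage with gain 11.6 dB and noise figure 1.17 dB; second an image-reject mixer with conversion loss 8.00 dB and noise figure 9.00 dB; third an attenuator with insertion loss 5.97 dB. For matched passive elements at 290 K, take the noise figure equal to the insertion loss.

4.88 dB

Convert to linear (a loss of L dB is a gain of −L dB): F_i = 10^(NF_i/10), G_i = 10^(G_i,dB/10)
  Stage 1: F_1 = 10^(1.17/10) = 1.309, G_1 = 10^(11.6/10) = 14.45
  Stage 2: F_2 = 10^(9.00/10) = 7.943, G_2 = 10^(−8.00/10) = 0.1585
  Stage 3: F_3 = 10^(5.97/10) = 3.954, G_3 = 10^(−5.97/10) = 0.2529
Friis cascade:
  F = 1.309 + (7.943 − 1)/14.45 + (3.954 − 1)/2.291 = 3.079
NF = 10 log₁₀(3.079) = 4.88 dB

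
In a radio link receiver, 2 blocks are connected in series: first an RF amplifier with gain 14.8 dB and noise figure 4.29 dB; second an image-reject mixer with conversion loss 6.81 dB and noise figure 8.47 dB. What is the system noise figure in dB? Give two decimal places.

Convert to linear (a loss of L dB is a gain of −L dB): F_i = 10^(NF_i/10), G_i = 10^(G_i,dB/10)
  Stage 1: F_1 = 10^(4.29/10) = 2.685, G_1 = 10^(14.8/10) = 30.20
  Stage 2: F_2 = 10^(8.47/10) = 7.031, G_2 = 10^(−6.81/10) = 0.2084
Friis cascade:
  F = 2.685 + (7.031 − 1)/30.20 = 2.885
NF = 10 log₁₀(2.885) = 4.60 dB

4.60 dB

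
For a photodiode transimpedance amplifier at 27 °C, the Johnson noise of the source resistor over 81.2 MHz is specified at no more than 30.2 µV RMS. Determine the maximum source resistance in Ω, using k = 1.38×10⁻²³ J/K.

678 Ω

T = 27 °C + 273.15 = 300.15 K
Johnson–Nyquist: V_n = √(4kTRB) ⇒ R = V_n² / (4kTB)
4kTB = 4 × 1.38×10⁻²³ × 300.15 × 8.12×10⁷ = 1.35×10⁻¹²
R = (3.02×10⁻⁵)² / 1.35×10⁻¹² = 6.78×10² Ω = 678 Ω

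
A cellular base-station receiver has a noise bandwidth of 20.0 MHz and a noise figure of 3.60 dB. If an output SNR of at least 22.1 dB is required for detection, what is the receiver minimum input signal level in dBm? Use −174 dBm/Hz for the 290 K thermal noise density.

−75.3 dBm

Sensitivity = −174 + 10 log₁₀(B) + NF + SNR_min
= −174 + 73.01 + 3.60 + 22.1
= −75.29 dBm → −75.3 dBm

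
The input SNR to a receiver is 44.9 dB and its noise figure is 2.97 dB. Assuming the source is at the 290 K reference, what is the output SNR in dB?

By definition F = SNR_in/SNR_out, so in dB: SNR_out = SNR_in − NF
SNR_out = 44.9 − 2.97 = 41.93 dB

41.93 dB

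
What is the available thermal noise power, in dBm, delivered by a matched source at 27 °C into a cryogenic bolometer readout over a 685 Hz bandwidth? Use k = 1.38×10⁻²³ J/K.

−145.5 dBm

T = 27 °C + 273.15 = 300.15 K
P_n = kTB = 1.38×10⁻²³ × 300.15 × 6.85×10² = 2.84×10⁻¹⁸ W
In dBm: 10 log₁₀(2.84×10⁻¹⁸ / 10⁻³) = −145.5 dBm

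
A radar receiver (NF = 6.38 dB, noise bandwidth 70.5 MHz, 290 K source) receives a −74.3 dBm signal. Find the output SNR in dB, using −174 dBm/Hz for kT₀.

14.8 dB

Noise floor: N = −174 + 10 log₁₀(B) + NF
10 log₁₀(7.05×10⁷) = 78.48 dB
N = −174 + 78.48 + 6.38 = −89.14 dBm
SNR = P_sig − N = −74.3 − (−89.14) = 14.84 dB → 14.8 dB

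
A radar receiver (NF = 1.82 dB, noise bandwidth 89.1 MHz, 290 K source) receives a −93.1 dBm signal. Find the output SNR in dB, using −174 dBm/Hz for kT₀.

Noise floor: N = −174 + 10 log₁₀(B) + NF
10 log₁₀(8.91×10⁷) = 79.5 dB
N = −174 + 79.5 + 1.82 = −92.68 dBm
SNR = P_sig − N = −93.1 − (−92.68) = −0.42 dB → −0.4 dB

−0.4 dB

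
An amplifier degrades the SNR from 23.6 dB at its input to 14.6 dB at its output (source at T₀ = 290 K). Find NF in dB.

9.0 dB

NF (dB) = SNR_in(dB) − SNR_out(dB) when the source is at T₀
NF = 23.6 − 14.6 = 9.0 dB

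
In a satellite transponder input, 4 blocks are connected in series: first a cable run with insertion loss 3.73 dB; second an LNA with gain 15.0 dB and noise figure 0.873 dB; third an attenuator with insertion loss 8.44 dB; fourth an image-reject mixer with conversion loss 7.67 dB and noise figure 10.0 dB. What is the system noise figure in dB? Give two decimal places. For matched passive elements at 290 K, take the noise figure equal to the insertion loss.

Convert to linear (a loss of L dB is a gain of −L dB): F_i = 10^(NF_i/10), G_i = 10^(G_i,dB/10)
  Stage 1: F_1 = 10^(3.73/10) = 2.360, G_1 = 10^(−3.73/10) = 0.4236
  Stage 2: F_2 = 10^(0.873/10) = 1.223, G_2 = 10^(15.0/10) = 31.62
  Stage 3: F_3 = 10^(8.44/10) = 6.982, G_3 = 10^(−8.44/10) = 0.1432
  Stage 4: F_4 = 10^(10.0/10) = 10.00, G_4 = 10^(−7.67/10) = 0.1710
Friis cascade:
  F = 2.360 + (1.223 − 1)/0.4236 + (6.982 − 1)/13.40 + (10.00 − 1)/1.919 = 8.023
NF = 10 log₁₀(8.023) = 9.04 dB

9.04 dB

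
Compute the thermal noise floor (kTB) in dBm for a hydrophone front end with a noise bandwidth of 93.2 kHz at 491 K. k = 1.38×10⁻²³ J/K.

−122.0 dBm

P_n = kTB = 1.38×10⁻²³ × 491 × 9.32×10⁴ = 6.32×10⁻¹⁶ W
In dBm: 10 log₁₀(6.32×10⁻¹⁶ / 10⁻³) = −122.0 dBm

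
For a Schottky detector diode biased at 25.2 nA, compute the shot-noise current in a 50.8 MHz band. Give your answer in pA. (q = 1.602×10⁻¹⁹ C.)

I_n = √(2qI·B)
2qI·B = 2 × 1.602×10⁻¹⁹ × 2.52×10⁻⁸ × 5.08×10⁷ = 4.10×10⁻¹⁹ A²
I_n = √(4.10×10⁻¹⁹) = 6.40×10⁻¹⁰ A = 640 pA

640 pA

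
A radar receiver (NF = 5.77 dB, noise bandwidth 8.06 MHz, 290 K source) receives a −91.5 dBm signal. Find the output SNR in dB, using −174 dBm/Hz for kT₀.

Noise floor: N = −174 + 10 log₁₀(B) + NF
10 log₁₀(8.06×10⁶) = 69.06 dB
N = −174 + 69.06 + 5.77 = −99.17 dBm
SNR = P_sig − N = −91.5 − (−99.17) = 7.67 dB → 7.7 dB

7.7 dB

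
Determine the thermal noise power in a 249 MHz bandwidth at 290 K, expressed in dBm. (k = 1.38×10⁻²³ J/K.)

−90.0 dBm

P_n = kTB = 1.38×10⁻²³ × 290 × 2.49×10⁸ = 9.96×10⁻¹³ W
In dBm: 10 log₁₀(9.96×10⁻¹³ / 10⁻³) = −90.0 dBm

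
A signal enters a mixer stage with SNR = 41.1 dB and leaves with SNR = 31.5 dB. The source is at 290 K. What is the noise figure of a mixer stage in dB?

9.6 dB

NF (dB) = SNR_in(dB) − SNR_out(dB) when the source is at T₀
NF = 41.1 − 31.5 = 9.6 dB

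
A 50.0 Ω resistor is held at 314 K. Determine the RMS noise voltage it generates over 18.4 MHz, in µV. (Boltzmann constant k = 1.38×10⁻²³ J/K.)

V_n = √(4kTRB)
4kTRB = 4 × 1.38×10⁻²³ × 314 × 5.00×10¹ × 1.84×10⁷ = 1.59×10⁻¹¹ V²
V_n = √(1.59×10⁻¹¹) = 3.99×10⁻⁶ V = 3.99 µV

3.99 µV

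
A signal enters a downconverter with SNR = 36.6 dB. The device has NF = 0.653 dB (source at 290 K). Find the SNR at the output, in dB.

By definition F = SNR_in/SNR_out, so in dB: SNR_out = SNR_in − NF
SNR_out = 36.6 − 0.653 = 35.947 dB

35.947 dB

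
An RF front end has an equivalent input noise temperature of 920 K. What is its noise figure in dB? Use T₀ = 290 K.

F = 1 + T_e/T₀ = 1 + 920/290 = 4.17241
NF = 10 log₁₀(4.17241) = 6.20 dB

6.20 dB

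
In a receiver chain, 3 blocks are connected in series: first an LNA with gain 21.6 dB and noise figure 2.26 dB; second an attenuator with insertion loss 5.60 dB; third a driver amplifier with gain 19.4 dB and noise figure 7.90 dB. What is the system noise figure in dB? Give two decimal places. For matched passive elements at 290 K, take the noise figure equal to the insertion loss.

Convert to linear (a loss of L dB is a gain of −L dB): F_i = 10^(NF_i/10), G_i = 10^(G_i,dB/10)
  Stage 1: F_1 = 10^(2.26/10) = 1.683, G_1 = 10^(21.6/10) = 144.5
  Stage 2: F_2 = 10^(5.60/10) = 3.631, G_2 = 10^(−5.60/10) = 0.2754
  Stage 3: F_3 = 10^(7.90/10) = 6.166, G_3 = 10^(19.4/10) = 87.10
Friis cascade:
  F = 1.683 + (3.631 − 1)/144.5 + (6.166 − 1)/39.81 = 1.831
NF = 10 log₁₀(1.831) = 2.63 dB

2.63 dB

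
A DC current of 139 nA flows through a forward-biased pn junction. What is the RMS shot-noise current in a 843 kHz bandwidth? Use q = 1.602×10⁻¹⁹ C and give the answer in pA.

I_n = √(2qI·B)
2qI·B = 2 × 1.602×10⁻¹⁹ × 1.39×10⁻⁷ × 8.43×10⁵ = 3.75×10⁻²⁰ A²
I_n = √(3.75×10⁻²⁰) = 1.94×10⁻¹⁰ A = 194 pA

194 pA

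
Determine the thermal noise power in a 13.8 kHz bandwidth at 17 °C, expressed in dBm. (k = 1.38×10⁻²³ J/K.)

−132.6 dBm

T = 17 °C + 273.15 = 290.15 K
P_n = kTB = 1.38×10⁻²³ × 290.15 × 1.38×10⁴ = 5.53×10⁻¹⁷ W
In dBm: 10 log₁₀(5.53×10⁻¹⁷ / 10⁻³) = −132.6 dBm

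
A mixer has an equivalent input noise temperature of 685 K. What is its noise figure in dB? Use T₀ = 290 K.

F = 1 + T_e/T₀ = 1 + 685/290 = 3.36207
NF = 10 log₁₀(3.36207) = 5.27 dB

5.27 dB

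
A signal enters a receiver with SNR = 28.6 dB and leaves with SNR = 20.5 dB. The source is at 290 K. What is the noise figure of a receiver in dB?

NF (dB) = SNR_in(dB) − SNR_out(dB) when the source is at T₀
NF = 28.6 − 20.5 = 8.1 dB

8.1 dB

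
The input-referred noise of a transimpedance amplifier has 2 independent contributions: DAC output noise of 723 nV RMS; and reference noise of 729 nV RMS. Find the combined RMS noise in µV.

Uncorrelated sources add in power (mean-square): V_tot = √(ΣV_i²)
V_tot = √[(7.23×10⁻⁷)² + (7.29×10⁻⁷)²] = 1.03×10⁻⁶ V = 1.03 µV

1.03 µV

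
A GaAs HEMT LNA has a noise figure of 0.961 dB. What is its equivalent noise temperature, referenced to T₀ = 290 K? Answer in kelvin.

71.8 K

F = 10^(0.961/10) = 1.24767
T_e = (F − 1)·T₀ = (1.24767 − 1) × 290 = 71.8 K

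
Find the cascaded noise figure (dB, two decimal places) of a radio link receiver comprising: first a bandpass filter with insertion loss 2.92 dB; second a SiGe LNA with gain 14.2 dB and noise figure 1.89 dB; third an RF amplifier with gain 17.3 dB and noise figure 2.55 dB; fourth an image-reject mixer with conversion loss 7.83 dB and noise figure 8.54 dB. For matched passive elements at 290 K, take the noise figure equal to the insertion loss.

4.91 dB

Convert to linear (a loss of L dB is a gain of −L dB): F_i = 10^(NF_i/10), G_i = 10^(G_i,dB/10)
  Stage 1: F_1 = 10^(2.92/10) = 1.959, G_1 = 10^(−2.92/10) = 0.5105
  Stage 2: F_2 = 10^(1.89/10) = 1.545, G_2 = 10^(14.2/10) = 26.30
  Stage 3: F_3 = 10^(2.55/10) = 1.799, G_3 = 10^(17.3/10) = 53.70
  Stage 4: F_4 = 10^(8.54/10) = 7.145, G_4 = 10^(−7.83/10) = 0.1648
Friis cascade:
  F = 1.959 + (1.545 − 1)/0.5105 + (1.799 − 1)/13.43 + (7.145 − 1)/721.1 = 3.095
NF = 10 log₁₀(3.095) = 4.91 dB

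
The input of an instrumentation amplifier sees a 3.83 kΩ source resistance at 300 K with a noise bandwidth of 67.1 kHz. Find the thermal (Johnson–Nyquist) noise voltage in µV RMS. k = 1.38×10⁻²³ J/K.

2.06 µV

V_n = √(4kTRB)
4kTRB = 4 × 1.38×10⁻²³ × 300 × 3.83×10³ × 6.71×10⁴ = 4.26×10⁻¹² V²
V_n = √(4.26×10⁻¹²) = 2.06×10⁻⁶ V = 2.06 µV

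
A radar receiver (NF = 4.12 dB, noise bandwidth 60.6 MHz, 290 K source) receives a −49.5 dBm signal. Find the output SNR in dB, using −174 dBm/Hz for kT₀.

42.6 dB

Noise floor: N = −174 + 10 log₁₀(B) + NF
10 log₁₀(6.06×10⁷) = 77.82 dB
N = −174 + 77.82 + 4.12 = −92.06 dBm
SNR = P_sig − N = −49.5 − (−92.06) = 42.56 dB → 42.6 dB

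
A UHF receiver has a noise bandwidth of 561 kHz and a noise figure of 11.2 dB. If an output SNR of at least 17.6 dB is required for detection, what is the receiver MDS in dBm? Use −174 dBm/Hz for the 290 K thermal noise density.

−87.7 dBm

Sensitivity = −174 + 10 log₁₀(B) + NF + SNR_min
= −174 + 57.49 + 11.2 + 17.6
= −87.71 dBm → −87.7 dBm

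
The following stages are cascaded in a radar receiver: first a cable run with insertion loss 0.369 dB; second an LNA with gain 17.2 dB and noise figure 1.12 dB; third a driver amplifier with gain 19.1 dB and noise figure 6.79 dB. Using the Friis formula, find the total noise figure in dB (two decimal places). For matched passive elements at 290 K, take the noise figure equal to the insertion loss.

Convert to linear (a loss of L dB is a gain of −L dB): F_i = 10^(NF_i/10), G_i = 10^(G_i,dB/10)
  Stage 1: F_1 = 10^(0.369/10) = 1.089, G_1 = 10^(−0.369/10) = 0.9185
  Stage 2: F_2 = 10^(1.12/10) = 1.294, G_2 = 10^(17.2/10) = 52.48
  Stage 3: F_3 = 10^(6.79/10) = 4.775, G_3 = 10^(19.1/10) = 81.28
Friis cascade:
  F = 1.089 + (1.294 − 1)/0.9185 + (4.775 − 1)/48.21 = 1.487
NF = 10 log₁₀(1.487) = 1.72 dB

1.72 dB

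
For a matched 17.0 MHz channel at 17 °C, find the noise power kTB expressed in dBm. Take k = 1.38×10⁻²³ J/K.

−101.7 dBm

T = 17 °C + 273.15 = 290.15 K
P_n = kTB = 1.38×10⁻²³ × 290.15 × 1.70×10⁷ = 6.81×10⁻¹⁴ W
In dBm: 10 log₁₀(6.81×10⁻¹⁴ / 10⁻³) = −101.7 dBm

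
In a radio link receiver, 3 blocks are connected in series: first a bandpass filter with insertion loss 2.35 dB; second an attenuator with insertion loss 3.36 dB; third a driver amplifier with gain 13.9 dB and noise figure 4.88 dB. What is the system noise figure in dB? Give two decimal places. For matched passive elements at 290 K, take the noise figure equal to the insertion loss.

10.59 dB

Convert to linear (a loss of L dB is a gain of −L dB): F_i = 10^(NF_i/10), G_i = 10^(G_i,dB/10)
  Stage 1: F_1 = 10^(2.35/10) = 1.718, G_1 = 10^(−2.35/10) = 0.5821
  Stage 2: F_2 = 10^(3.36/10) = 2.168, G_2 = 10^(−3.36/10) = 0.4613
  Stage 3: F_3 = 10^(4.88/10) = 3.076, G_3 = 10^(13.9/10) = 24.55
Friis cascade:
  F = 1.718 + (2.168 − 1)/0.5821 + (3.076 − 1)/0.2685 = 11.46
NF = 10 log₁₀(11.46) = 10.59 dB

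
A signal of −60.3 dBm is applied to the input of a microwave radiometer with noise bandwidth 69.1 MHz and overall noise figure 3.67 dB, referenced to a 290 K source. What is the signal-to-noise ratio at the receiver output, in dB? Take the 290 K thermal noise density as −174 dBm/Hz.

31.6 dB

Noise floor: N = −174 + 10 log₁₀(B) + NF
10 log₁₀(6.91×10⁷) = 78.39 dB
N = −174 + 78.39 + 3.67 = −91.94 dBm
SNR = P_sig − N = −60.3 − (−91.94) = 31.64 dB → 31.6 dB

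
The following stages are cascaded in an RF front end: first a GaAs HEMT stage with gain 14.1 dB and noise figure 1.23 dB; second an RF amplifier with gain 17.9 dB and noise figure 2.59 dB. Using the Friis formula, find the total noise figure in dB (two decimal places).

1.33 dB

Convert to linear (a loss of L dB is a gain of −L dB): F_i = 10^(NF_i/10), G_i = 10^(G_i,dB/10)
  Stage 1: F_1 = 10^(1.23/10) = 1.327, G_1 = 10^(14.1/10) = 25.70
  Stage 2: F_2 = 10^(2.59/10) = 1.816, G_2 = 10^(17.9/10) = 61.66
Friis cascade:
  F = 1.327 + (1.816 − 1)/25.70 = 1.359
NF = 10 log₁₀(1.359) = 1.33 dB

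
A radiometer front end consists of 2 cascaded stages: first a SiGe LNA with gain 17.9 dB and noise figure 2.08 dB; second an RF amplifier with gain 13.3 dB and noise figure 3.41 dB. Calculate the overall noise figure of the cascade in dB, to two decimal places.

2.13 dB

Convert to linear (a loss of L dB is a gain of −L dB): F_i = 10^(NF_i/10), G_i = 10^(G_i,dB/10)
  Stage 1: F_1 = 10^(2.08/10) = 1.614, G_1 = 10^(17.9/10) = 61.66
  Stage 2: F_2 = 10^(3.41/10) = 2.193, G_2 = 10^(13.3/10) = 21.38
Friis cascade:
  F = 1.614 + (2.193 − 1)/61.66 = 1.634
NF = 10 log₁₀(1.634) = 2.13 dB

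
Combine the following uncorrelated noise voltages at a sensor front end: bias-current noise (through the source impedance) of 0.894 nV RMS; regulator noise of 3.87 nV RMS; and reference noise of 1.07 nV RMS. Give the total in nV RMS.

Uncorrelated sources add in power (mean-square): V_tot = √(ΣV_i²)
V_tot = √[(8.94×10⁻¹⁰)² + (3.87×10⁻⁹)² + (1.07×10⁻⁹)²] = 4.11×10⁻⁹ V = 4.11 nV

4.11 nV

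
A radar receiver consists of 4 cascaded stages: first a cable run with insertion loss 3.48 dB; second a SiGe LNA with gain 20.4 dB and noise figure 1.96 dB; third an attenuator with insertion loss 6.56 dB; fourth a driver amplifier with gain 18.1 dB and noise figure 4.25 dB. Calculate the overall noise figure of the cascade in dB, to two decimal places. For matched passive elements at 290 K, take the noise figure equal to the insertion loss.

5.71 dB

Convert to linear (a loss of L dB is a gain of −L dB): F_i = 10^(NF_i/10), G_i = 10^(G_i,dB/10)
  Stage 1: F_1 = 10^(3.48/10) = 2.228, G_1 = 10^(−3.48/10) = 0.4487
  Stage 2: F_2 = 10^(1.96/10) = 1.570, G_2 = 10^(20.4/10) = 109.6
  Stage 3: F_3 = 10^(6.56/10) = 4.529, G_3 = 10^(−6.56/10) = 0.2208
  Stage 4: F_4 = 10^(4.25/10) = 2.661, G_4 = 10^(18.1/10) = 64.57
Friis cascade:
  F = 2.228 + (1.570 − 1)/0.4487 + (4.529 − 1)/49.20 + (2.661 − 1)/10.86 = 3.724
NF = 10 log₁₀(3.724) = 5.71 dB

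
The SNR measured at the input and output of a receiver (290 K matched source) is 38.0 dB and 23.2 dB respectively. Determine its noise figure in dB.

NF (dB) = SNR_in(dB) − SNR_out(dB) when the source is at T₀
NF = 38.0 − 23.2 = 14.8 dB

14.8 dB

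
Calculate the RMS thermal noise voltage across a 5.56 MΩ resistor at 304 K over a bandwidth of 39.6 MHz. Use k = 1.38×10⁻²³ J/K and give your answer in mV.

V_n = √(4kTRB)
4kTRB = 4 × 1.38×10⁻²³ × 304 × 5.56×10⁶ × 3.96×10⁷ = 3.69×10⁻⁶ V²
V_n = √(3.69×10⁻⁶) = 1.92×10⁻³ V = 1.92 mV

1.92 mV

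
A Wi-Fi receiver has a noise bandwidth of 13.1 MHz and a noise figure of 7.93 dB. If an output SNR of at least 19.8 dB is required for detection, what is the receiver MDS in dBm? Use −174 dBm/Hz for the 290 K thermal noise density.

Sensitivity = −174 + 10 log₁₀(B) + NF + SNR_min
= −174 + 71.17 + 7.93 + 19.8
= −75.10 dBm → −75.1 dBm

−75.1 dBm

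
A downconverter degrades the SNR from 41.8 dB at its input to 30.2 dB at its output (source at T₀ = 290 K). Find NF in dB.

NF (dB) = SNR_in(dB) − SNR_out(dB) when the source is at T₀
NF = 41.8 − 30.2 = 11.6 dB

11.6 dB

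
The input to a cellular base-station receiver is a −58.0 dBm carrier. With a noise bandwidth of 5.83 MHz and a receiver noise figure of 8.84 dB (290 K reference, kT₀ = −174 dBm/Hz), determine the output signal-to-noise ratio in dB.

39.5 dB

Noise floor: N = −174 + 10 log₁₀(B) + NF
10 log₁₀(5.83×10⁶) = 67.66 dB
N = −174 + 67.66 + 8.84 = −97.50 dBm
SNR = P_sig − N = −58.0 − (−97.50) = 39.50 dB → 39.5 dB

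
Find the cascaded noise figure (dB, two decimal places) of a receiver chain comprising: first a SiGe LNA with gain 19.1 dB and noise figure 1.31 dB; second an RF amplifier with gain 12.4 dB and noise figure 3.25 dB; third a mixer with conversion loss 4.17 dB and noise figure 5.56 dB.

Convert to linear (a loss of L dB is a gain of −L dB): F_i = 10^(NF_i/10), G_i = 10^(G_i,dB/10)
  Stage 1: F_1 = 10^(1.31/10) = 1.352, G_1 = 10^(19.1/10) = 81.28
  Stage 2: F_2 = 10^(3.25/10) = 2.113, G_2 = 10^(12.4/10) = 17.38
  Stage 3: F_3 = 10^(5.56/10) = 3.597, G_3 = 10^(−4.17/10) = 0.3828
Friis cascade:
  F = 1.352 + (2.113 − 1)/81.28 + (3.597 − 1)/1413 = 1.368
NF = 10 log₁₀(1.368) = 1.36 dB

1.36 dB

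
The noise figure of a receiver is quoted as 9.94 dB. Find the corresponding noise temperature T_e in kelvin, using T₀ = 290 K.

2570 K

F = 10^(9.94/10) = 9.86279
T_e = (F − 1)·T₀ = (9.86279 − 1) × 290 = 2570 K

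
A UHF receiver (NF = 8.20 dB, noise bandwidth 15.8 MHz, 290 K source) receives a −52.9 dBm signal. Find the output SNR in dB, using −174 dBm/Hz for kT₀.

Noise floor: N = −174 + 10 log₁₀(B) + NF
10 log₁₀(1.58×10⁷) = 71.99 dB
N = −174 + 71.99 + 8.20 = −93.81 dBm
SNR = P_sig − N = −52.9 − (−93.81) = 40.91 dB → 40.9 dB

40.9 dB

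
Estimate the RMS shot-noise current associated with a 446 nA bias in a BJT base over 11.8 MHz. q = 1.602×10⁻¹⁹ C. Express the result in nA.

1.30 nA

I_n = √(2qI·B)
2qI·B = 2 × 1.602×10⁻¹⁹ × 4.46×10⁻⁷ × 1.18×10⁷ = 1.69×10⁻¹⁸ A²
I_n = √(1.69×10⁻¹⁸) = 1.30×10⁻⁹ A = 1.30 nA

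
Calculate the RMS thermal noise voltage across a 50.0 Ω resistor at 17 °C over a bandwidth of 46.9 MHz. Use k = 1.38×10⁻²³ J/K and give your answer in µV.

T = 17 °C + 273.15 = 290.15 K
V_n = √(4kTRB)
4kTRB = 4 × 1.38×10⁻²³ × 290.15 × 5.00×10¹ × 4.69×10⁷ = 3.76×10⁻¹¹ V²
V_n = √(3.76×10⁻¹¹) = 6.13×10⁻⁶ V = 6.13 µV

6.13 µV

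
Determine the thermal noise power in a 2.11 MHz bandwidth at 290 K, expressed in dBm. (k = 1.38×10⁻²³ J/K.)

−110.7 dBm

P_n = kTB = 1.38×10⁻²³ × 290 × 2.11×10⁶ = 8.44×10⁻¹⁵ W
In dBm: 10 log₁₀(8.44×10⁻¹⁵ / 10⁻³) = −110.7 dBm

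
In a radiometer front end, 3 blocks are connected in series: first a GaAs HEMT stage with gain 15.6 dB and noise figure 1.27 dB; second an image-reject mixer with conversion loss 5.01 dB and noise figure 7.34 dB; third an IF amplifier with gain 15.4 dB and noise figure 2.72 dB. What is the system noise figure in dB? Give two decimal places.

1.87 dB

Convert to linear (a loss of L dB is a gain of −L dB): F_i = 10^(NF_i/10), G_i = 10^(G_i,dB/10)
  Stage 1: F_1 = 10^(1.27/10) = 1.340, G_1 = 10^(15.6/10) = 36.31
  Stage 2: F_2 = 10^(7.34/10) = 5.420, G_2 = 10^(−5.01/10) = 0.3155
  Stage 3: F_3 = 10^(2.72/10) = 1.871, G_3 = 10^(15.4/10) = 34.67
Friis cascade:
  F = 1.340 + (5.420 − 1)/36.31 + (1.871 − 1)/11.46 = 1.537
NF = 10 log₁₀(1.537) = 1.87 dB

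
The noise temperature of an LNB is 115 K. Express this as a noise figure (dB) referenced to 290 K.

1.45 dB

F = 1 + T_e/T₀ = 1 + 115/290 = 1.39655
NF = 10 log₁₀(1.39655) = 1.45 dB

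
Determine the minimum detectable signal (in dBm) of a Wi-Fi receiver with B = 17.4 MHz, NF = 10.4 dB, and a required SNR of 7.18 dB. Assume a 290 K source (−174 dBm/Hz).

−84.0 dBm

Sensitivity = −174 + 10 log₁₀(B) + NF + SNR_min
= −174 + 72.41 + 10.4 + 7.18
= −84.01 dBm → −84.0 dBm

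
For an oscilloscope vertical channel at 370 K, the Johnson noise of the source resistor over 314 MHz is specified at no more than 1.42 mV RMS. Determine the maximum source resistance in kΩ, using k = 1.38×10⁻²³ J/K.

314 kΩ

Johnson–Nyquist: V_n = √(4kTRB) ⇒ R = V_n² / (4kTB)
4kTB = 4 × 1.38×10⁻²³ × 370 × 3.14×10⁸ = 6.41×10⁻¹²
R = (1.42×10⁻³)² / 6.41×10⁻¹² = 3.14×10⁵ Ω = 314 kΩ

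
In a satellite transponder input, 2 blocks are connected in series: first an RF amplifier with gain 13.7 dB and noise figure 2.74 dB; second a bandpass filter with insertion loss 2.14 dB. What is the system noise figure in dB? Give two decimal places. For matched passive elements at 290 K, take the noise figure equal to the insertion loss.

2.80 dB

Convert to linear (a loss of L dB is a gain of −L dB): F_i = 10^(NF_i/10), G_i = 10^(G_i,dB/10)
  Stage 1: F_1 = 10^(2.74/10) = 1.879, G_1 = 10^(13.7/10) = 23.44
  Stage 2: F_2 = 10^(2.14/10) = 1.637, G_2 = 10^(−2.14/10) = 0.6109
Friis cascade:
  F = 1.879 + (1.637 − 1)/23.44 = 1.906
NF = 10 log₁₀(1.906) = 2.80 dB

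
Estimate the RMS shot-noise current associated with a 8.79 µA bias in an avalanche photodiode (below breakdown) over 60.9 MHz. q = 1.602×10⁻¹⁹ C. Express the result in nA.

I_n = √(2qI·B)
2qI·B = 2 × 1.602×10⁻¹⁹ × 8.79×10⁻⁶ × 6.09×10⁷ = 1.72×10⁻¹⁶ A²
I_n = √(1.72×10⁻¹⁶) = 1.31×10⁻⁸ A = 13.1 nA

13.1 nA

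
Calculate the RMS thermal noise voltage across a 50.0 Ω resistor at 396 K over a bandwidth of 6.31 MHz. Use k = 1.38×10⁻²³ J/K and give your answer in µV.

V_n = √(4kTRB)
4kTRB = 4 × 1.38×10⁻²³ × 396 × 5.00×10¹ × 6.31×10⁶ = 6.90×10⁻¹² V²
V_n = √(6.90×10⁻¹²) = 2.63×10⁻⁶ V = 2.63 µV

2.63 µV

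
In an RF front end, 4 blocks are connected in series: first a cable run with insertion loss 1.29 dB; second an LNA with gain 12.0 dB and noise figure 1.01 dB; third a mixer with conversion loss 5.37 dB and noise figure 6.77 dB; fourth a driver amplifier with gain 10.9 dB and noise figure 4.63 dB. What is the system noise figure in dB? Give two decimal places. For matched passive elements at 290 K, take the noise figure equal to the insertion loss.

Convert to linear (a loss of L dB is a gain of −L dB): F_i = 10^(NF_i/10), G_i = 10^(G_i,dB/10)
  Stage 1: F_1 = 10^(1.29/10) = 1.346, G_1 = 10^(−1.29/10) = 0.7430
  Stage 2: F_2 = 10^(1.01/10) = 1.262, G_2 = 10^(12.0/10) = 15.85
  Stage 3: F_3 = 10^(6.77/10) = 4.753, G_3 = 10^(−5.37/10) = 0.2904
  Stage 4: F_4 = 10^(4.63/10) = 2.904, G_4 = 10^(10.9/10) = 12.30
Friis cascade:
  F = 1.346 + (1.262 − 1)/0.7430 + (4.753 − 1)/11.78 + (2.904 − 1)/3.420 = 2.574
NF = 10 log₁₀(2.574) = 4.11 dB

4.11 dB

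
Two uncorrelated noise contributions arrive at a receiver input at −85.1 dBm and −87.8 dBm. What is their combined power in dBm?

Convert to linear, add, convert back:
P₁ = 3.09×10⁻¹² W, P₂ = 1.66×10⁻¹² W
P_tot = 4.75×10⁻¹² W → 10 log₁₀(P_tot / 10⁻³) = −83.2 dBm

−83.2 dBm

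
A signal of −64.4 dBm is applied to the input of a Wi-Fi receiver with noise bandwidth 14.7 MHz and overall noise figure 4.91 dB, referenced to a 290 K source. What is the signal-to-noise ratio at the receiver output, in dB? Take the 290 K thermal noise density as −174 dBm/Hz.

Noise floor: N = −174 + 10 log₁₀(B) + NF
10 log₁₀(1.47×10⁷) = 71.67 dB
N = −174 + 71.67 + 4.91 = −97.42 dBm
SNR = P_sig − N = −64.4 − (−97.42) = 33.02 dB → 33.0 dB

33.0 dB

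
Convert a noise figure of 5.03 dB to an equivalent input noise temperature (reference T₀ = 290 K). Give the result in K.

F = 10^(5.03/10) = 3.1842
T_e = (F − 1)·T₀ = (3.1842 − 1) × 290 = 633 K

633 K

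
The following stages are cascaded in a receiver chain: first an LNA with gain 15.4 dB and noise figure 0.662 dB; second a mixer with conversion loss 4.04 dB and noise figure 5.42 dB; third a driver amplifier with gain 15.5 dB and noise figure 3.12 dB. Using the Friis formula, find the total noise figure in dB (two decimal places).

Convert to linear (a loss of L dB is a gain of −L dB): F_i = 10^(NF_i/10), G_i = 10^(G_i,dB/10)
  Stage 1: F_1 = 10^(0.662/10) = 1.165, G_1 = 10^(15.4/10) = 34.67
  Stage 2: F_2 = 10^(5.42/10) = 3.483, G_2 = 10^(−4.04/10) = 0.3945
  Stage 3: F_3 = 10^(3.12/10) = 2.051, G_3 = 10^(15.5/10) = 35.48
Friis cascade:
  F = 1.165 + (3.483 − 1)/34.67 + (2.051 − 1)/13.68 = 1.313
NF = 10 log₁₀(1.313) = 1.18 dB

1.18 dB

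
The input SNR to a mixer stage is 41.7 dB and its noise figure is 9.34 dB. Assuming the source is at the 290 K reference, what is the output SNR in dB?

32.36 dB

By definition F = SNR_in/SNR_out, so in dB: SNR_out = SNR_in − NF
SNR_out = 41.7 − 9.34 = 32.36 dB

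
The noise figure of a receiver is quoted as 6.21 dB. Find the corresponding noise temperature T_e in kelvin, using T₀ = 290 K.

922 K

F = 10^(6.21/10) = 4.1783
T_e = (F − 1)·T₀ = (4.1783 − 1) × 290 = 922 K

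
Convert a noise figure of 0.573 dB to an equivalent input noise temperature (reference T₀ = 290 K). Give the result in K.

40.9 K

F = 10^(0.573/10) = 1.14104
T_e = (F − 1)·T₀ = (1.14104 − 1) × 290 = 40.9 K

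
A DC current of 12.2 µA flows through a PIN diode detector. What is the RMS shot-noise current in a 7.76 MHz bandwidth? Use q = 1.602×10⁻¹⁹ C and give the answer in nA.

I_n = √(2qI·B)
2qI·B = 2 × 1.602×10⁻¹⁹ × 1.22×10⁻⁵ × 7.76×10⁶ = 3.03×10⁻¹⁷ A²
I_n = √(3.03×10⁻¹⁷) = 5.51×10⁻⁹ A = 5.51 nA

5.51 nA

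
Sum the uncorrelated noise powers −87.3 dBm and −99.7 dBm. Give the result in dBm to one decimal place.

−87.1 dBm

Convert to linear, add, convert back:
P₁ = 1.86×10⁻¹² W, P₂ = 1.07×10⁻¹³ W
P_tot = 1.97×10⁻¹² W → 10 log₁₀(P_tot / 10⁻³) = −87.1 dBm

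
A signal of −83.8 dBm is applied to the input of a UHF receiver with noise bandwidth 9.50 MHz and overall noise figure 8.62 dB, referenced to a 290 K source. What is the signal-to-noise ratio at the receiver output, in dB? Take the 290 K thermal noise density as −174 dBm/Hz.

11.8 dB

Noise floor: N = −174 + 10 log₁₀(B) + NF
10 log₁₀(9.50×10⁶) = 69.78 dB
N = −174 + 69.78 + 8.62 = −95.60 dBm
SNR = P_sig − N = −83.8 − (−95.60) = 11.80 dB → 11.8 dB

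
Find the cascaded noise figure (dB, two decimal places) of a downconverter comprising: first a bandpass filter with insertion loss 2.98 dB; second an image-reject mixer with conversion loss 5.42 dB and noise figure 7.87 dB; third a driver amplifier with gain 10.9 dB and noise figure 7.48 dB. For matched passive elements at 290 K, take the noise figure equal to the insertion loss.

16.43 dB

Convert to linear (a loss of L dB is a gain of −L dB): F_i = 10^(NF_i/10), G_i = 10^(G_i,dB/10)
  Stage 1: F_1 = 10^(2.98/10) = 1.986, G_1 = 10^(−2.98/10) = 0.5035
  Stage 2: F_2 = 10^(7.87/10) = 6.124, G_2 = 10^(−5.42/10) = 0.2871
  Stage 3: F_3 = 10^(7.48/10) = 5.598, G_3 = 10^(10.9/10) = 12.30
Friis cascade:
  F = 1.986 + (6.124 − 1)/0.5035 + (5.598 − 1)/0.1445 = 43.97
NF = 10 log₁₀(43.97) = 16.43 dB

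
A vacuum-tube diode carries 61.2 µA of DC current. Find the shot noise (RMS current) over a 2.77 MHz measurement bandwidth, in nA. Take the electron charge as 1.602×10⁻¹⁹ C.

I_n = √(2qI·B)
2qI·B = 2 × 1.602×10⁻¹⁹ × 6.12×10⁻⁵ × 2.77×10⁶ = 5.43×10⁻¹⁷ A²
I_n = √(5.43×10⁻¹⁷) = 7.37×10⁻⁹ A = 7.37 nA

7.37 nA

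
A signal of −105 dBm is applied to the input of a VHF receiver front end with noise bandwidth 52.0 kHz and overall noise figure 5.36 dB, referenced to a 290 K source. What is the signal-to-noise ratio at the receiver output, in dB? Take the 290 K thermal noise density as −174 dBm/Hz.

16.5 dB

Noise floor: N = −174 + 10 log₁₀(B) + NF
10 log₁₀(5.20×10⁴) = 47.16 dB
N = −174 + 47.16 + 5.36 = −121.48 dBm
SNR = P_sig − N = −105 − (−121.48) = 16.48 dB → 16.5 dB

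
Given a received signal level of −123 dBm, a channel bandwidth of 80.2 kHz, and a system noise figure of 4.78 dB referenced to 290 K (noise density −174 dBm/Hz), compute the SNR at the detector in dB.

−2.8 dB

Noise floor: N = −174 + 10 log₁₀(B) + NF
10 log₁₀(8.02×10⁴) = 49.04 dB
N = −174 + 49.04 + 4.78 = −120.18 dBm
SNR = P_sig − N = −123 − (−120.18) = −2.82 dB → −2.8 dB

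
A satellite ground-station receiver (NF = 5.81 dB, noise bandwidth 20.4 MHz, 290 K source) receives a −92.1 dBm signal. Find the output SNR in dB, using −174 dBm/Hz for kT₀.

Noise floor: N = −174 + 10 log₁₀(B) + NF
10 log₁₀(2.04×10⁷) = 73.1 dB
N = −174 + 73.1 + 5.81 = −95.09 dBm
SNR = P_sig − N = −92.1 − (−95.09) = 2.99 dB → 3.0 dB

3.0 dB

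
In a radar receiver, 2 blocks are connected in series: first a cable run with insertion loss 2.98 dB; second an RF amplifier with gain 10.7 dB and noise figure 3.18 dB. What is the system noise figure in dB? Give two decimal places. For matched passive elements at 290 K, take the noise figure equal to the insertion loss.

6.16 dB

Convert to linear (a loss of L dB is a gain of −L dB): F_i = 10^(NF_i/10), G_i = 10^(G_i,dB/10)
  Stage 1: F_1 = 10^(2.98/10) = 1.986, G_1 = 10^(−2.98/10) = 0.5035
  Stage 2: F_2 = 10^(3.18/10) = 2.080, G_2 = 10^(10.7/10) = 11.75
Friis cascade:
  F = 1.986 + (2.080 − 1)/0.5035 = 4.130
NF = 10 log₁₀(4.130) = 6.16 dB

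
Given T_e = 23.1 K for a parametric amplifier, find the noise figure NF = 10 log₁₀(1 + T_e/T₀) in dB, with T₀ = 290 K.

F = 1 + T_e/T₀ = 1 + 23.1/290 = 1.07966
NF = 10 log₁₀(1.07966) = 0.333 dB

0.333 dB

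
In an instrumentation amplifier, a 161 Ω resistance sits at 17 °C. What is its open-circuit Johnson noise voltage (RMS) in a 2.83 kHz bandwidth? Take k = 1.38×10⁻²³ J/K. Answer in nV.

85.4 nV

T = 17 °C + 273.15 = 290.15 K
V_n = √(4kTRB)
4kTRB = 4 × 1.38×10⁻²³ × 290.15 × 1.61×10² × 2.83×10³ = 7.30×10⁻¹⁵ V²
V_n = √(7.30×10⁻¹⁵) = 8.54×10⁻⁸ V = 85.4 nV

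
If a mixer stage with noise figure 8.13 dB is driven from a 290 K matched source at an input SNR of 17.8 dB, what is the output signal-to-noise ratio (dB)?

9.67 dB

By definition F = SNR_in/SNR_out, so in dB: SNR_out = SNR_in − NF
SNR_out = 17.8 − 8.13 = 9.67 dB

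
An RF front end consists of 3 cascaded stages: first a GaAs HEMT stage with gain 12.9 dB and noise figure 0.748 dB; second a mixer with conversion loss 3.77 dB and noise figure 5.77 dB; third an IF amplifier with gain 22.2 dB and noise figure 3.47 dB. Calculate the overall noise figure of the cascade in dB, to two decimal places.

1.70 dB

Convert to linear (a loss of L dB is a gain of −L dB): F_i = 10^(NF_i/10), G_i = 10^(G_i,dB/10)
  Stage 1: F_1 = 10^(0.748/10) = 1.188, G_1 = 10^(12.9/10) = 19.50
  Stage 2: F_2 = 10^(5.77/10) = 3.776, G_2 = 10^(−3.77/10) = 0.4198
  Stage 3: F_3 = 10^(3.47/10) = 2.223, G_3 = 10^(22.2/10) = 166.0
Friis cascade:
  F = 1.188 + (3.776 − 1)/19.50 + (2.223 − 1)/8.185 = 1.480
NF = 10 log₁₀(1.480) = 1.70 dB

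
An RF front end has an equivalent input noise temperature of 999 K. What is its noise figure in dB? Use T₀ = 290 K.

F = 1 + T_e/T₀ = 1 + 999/290 = 4.44483
NF = 10 log₁₀(4.44483) = 6.48 dB

6.48 dB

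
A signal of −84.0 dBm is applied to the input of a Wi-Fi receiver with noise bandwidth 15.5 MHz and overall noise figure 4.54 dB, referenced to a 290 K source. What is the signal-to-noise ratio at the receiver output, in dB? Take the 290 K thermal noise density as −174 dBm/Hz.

Noise floor: N = −174 + 10 log₁₀(B) + NF
10 log₁₀(1.55×10⁷) = 71.9 dB
N = −174 + 71.9 + 4.54 = −97.56 dBm
SNR = P_sig − N = −84.0 − (−97.56) = 13.56 dB → 13.6 dB

13.6 dB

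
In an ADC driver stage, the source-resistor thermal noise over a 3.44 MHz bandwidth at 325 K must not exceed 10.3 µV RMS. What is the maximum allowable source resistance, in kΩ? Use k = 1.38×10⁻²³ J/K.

Johnson–Nyquist: V_n = √(4kTRB) ⇒ R = V_n² / (4kTB)
4kTB = 4 × 1.38×10⁻²³ × 325 × 3.44×10⁶ = 6.17×10⁻¹⁴
R = (1.03×10⁻⁵)² / 6.17×10⁻¹⁴ = 1.72×10³ Ω = 1.72 kΩ

1.72 kΩ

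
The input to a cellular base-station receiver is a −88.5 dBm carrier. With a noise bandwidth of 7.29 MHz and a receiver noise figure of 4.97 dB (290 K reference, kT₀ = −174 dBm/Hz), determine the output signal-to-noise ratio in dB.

Noise floor: N = −174 + 10 log₁₀(B) + NF
10 log₁₀(7.29×10⁶) = 68.63 dB
N = −174 + 68.63 + 4.97 = −100.40 dBm
SNR = P_sig − N = −88.5 − (−100.40) = 11.90 dB → 11.9 dB

11.9 dB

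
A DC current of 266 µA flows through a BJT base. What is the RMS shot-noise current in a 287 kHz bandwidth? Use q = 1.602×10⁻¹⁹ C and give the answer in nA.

I_n = √(2qI·B)
2qI·B = 2 × 1.602×10⁻¹⁹ × 2.66×10⁻⁴ × 2.87×10⁵ = 2.45×10⁻¹⁷ A²
I_n = √(2.45×10⁻¹⁷) = 4.95×10⁻⁹ A = 4.95 nA

4.95 nA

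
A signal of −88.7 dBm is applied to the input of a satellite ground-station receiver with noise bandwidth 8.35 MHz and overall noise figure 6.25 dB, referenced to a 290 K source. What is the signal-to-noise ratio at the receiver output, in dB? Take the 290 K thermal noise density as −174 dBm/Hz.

Noise floor: N = −174 + 10 log₁₀(B) + NF
10 log₁₀(8.35×10⁶) = 69.22 dB
N = −174 + 69.22 + 6.25 = −98.53 dBm
SNR = P_sig − N = −88.7 − (−98.53) = 9.83 dB → 9.8 dB

9.8 dB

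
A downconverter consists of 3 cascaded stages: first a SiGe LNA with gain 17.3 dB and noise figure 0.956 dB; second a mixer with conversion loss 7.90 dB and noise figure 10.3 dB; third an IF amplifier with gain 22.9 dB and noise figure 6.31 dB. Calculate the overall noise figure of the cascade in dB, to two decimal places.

Convert to linear (a loss of L dB is a gain of −L dB): F_i = 10^(NF_i/10), G_i = 10^(G_i,dB/10)
  Stage 1: F_1 = 10^(0.956/10) = 1.246, G_1 = 10^(17.3/10) = 53.70
  Stage 2: F_2 = 10^(10.3/10) = 10.72, G_2 = 10^(−7.90/10) = 0.1622
  Stage 3: F_3 = 10^(6.31/10) = 4.276, G_3 = 10^(22.9/10) = 195.0
Friis cascade:
  F = 1.246 + (10.72 − 1)/53.70 + (4.276 − 1)/8.710 = 1.803
NF = 10 log₁₀(1.803) = 2.56 dB

2.56 dB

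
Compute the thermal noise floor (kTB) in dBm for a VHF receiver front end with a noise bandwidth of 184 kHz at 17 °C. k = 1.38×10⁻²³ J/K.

−121.3 dBm

T = 17 °C + 273.15 = 290.15 K
P_n = kTB = 1.38×10⁻²³ × 290.15 × 1.84×10⁵ = 7.37×10⁻¹⁶ W
In dBm: 10 log₁₀(7.37×10⁻¹⁶ / 10⁻³) = −121.3 dBm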